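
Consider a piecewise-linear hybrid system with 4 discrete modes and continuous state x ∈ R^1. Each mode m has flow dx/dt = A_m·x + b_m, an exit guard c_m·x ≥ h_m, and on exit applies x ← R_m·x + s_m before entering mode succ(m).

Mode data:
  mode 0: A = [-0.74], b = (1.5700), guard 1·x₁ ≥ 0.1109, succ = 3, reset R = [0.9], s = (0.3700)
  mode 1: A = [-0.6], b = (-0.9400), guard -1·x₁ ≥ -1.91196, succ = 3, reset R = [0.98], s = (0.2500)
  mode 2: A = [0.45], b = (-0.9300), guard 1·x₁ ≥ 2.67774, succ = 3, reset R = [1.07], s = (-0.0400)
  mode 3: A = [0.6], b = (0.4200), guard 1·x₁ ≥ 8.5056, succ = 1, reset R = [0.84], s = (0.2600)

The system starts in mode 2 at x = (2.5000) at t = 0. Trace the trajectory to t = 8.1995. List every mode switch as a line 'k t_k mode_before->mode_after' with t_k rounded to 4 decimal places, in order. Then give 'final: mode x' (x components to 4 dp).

1 0.7638 2->3
2 2.3636 3->1
3 3.9426 1->3
4 5.9122 3->1
5 7.4912 1->3
final: 3 3.6191

Mode 2: guard c·x = 2.6777 hit at Δt = 0.7638 (t = 0.7638), x⁻ = (2.6777) → reset → x⁺ = (2.8252), jump to mode 3
Mode 3: guard c·x = 8.5056 hit at Δt = 1.5998 (t = 2.3636), x⁻ = (8.5056) → reset → x⁺ = (7.4047), jump to mode 1
Mode 1: guard c·x = -1.9120 hit at Δt = 1.5790 (t = 3.9426), x⁻ = (1.9120) → reset → x⁺ = (2.1237), jump to mode 3
Mode 3: guard c·x = 8.5056 hit at Δt = 1.9696 (t = 5.9122), x⁻ = (8.5056) → reset → x⁺ = (7.4047), jump to mode 1
Mode 1: guard c·x = -1.9120 hit at Δt = 1.5790 (t = 7.4912), x⁻ = (1.9120) → reset → x⁺ = (2.1237), jump to mode 3
Mode 3: flow for 0.7083 to horizon, guard not reached → x = (3.6191)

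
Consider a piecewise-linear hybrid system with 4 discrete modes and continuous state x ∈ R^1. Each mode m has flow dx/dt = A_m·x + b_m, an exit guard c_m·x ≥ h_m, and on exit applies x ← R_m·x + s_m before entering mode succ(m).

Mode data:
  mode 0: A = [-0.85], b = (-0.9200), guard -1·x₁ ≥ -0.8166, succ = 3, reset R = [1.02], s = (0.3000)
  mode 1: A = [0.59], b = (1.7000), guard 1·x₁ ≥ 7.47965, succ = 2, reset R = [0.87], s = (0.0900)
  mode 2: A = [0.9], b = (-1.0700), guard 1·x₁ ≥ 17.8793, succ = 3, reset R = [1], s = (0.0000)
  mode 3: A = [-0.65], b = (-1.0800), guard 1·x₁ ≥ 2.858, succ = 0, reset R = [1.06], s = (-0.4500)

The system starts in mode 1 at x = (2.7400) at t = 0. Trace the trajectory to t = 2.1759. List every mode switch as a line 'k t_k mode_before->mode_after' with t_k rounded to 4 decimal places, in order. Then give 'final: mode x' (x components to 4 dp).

1 1.0364 1->2
final: 2 16.2709

Mode 1: guard c·x = 7.4797 hit at Δt = 1.0364 (t = 1.0364), x⁻ = (7.4797) → reset → x⁺ = (6.5973), jump to mode 2
Mode 2: flow for 1.1395 to horizon, guard not reached → x = (16.2709)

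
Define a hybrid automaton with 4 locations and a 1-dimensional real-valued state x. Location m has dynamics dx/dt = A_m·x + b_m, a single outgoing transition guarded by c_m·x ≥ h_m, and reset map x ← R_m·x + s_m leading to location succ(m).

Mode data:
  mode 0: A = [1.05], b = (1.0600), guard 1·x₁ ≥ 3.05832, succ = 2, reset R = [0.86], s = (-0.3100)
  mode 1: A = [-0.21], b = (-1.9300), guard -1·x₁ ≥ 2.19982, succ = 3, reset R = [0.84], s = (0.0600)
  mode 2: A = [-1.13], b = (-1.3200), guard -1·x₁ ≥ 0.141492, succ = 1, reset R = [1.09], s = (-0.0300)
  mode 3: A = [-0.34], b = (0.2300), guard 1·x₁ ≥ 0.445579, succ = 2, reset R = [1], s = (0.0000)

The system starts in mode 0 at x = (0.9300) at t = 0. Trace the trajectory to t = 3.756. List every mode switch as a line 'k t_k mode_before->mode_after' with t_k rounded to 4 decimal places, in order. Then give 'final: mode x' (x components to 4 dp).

1 0.7054 0->2
2 1.7878 2->1
3 2.9942 1->3
final: 3 -1.2255

Mode 0: guard c·x = 3.0583 hit at Δt = 0.7054 (t = 0.7054), x⁻ = (3.0583) → reset → x⁺ = (2.3202), jump to mode 2
Mode 2: guard c·x = 0.1415 hit at Δt = 1.0824 (t = 1.7878), x⁻ = (-0.1415) → reset → x⁺ = (-0.1842), jump to mode 1
Mode 1: guard c·x = 2.1998 hit at Δt = 1.2064 (t = 2.9942), x⁻ = (-2.1998) → reset → x⁺ = (-1.7878), jump to mode 3
Mode 3: flow for 0.7618 to horizon, guard not reached → x = (-1.2255)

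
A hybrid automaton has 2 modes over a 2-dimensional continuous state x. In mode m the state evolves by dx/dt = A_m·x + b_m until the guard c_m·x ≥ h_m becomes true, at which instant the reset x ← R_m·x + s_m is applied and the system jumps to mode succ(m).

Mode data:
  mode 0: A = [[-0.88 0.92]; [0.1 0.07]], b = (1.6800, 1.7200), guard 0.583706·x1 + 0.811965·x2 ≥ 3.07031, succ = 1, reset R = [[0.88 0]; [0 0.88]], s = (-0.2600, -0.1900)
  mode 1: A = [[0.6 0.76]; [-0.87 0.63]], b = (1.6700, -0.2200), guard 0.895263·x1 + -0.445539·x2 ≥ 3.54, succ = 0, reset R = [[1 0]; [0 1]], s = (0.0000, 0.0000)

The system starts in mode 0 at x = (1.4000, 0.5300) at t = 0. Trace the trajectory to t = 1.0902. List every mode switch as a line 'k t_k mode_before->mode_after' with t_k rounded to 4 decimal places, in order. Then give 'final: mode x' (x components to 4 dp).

1 0.7770 0->1
final: 1 3.1561 1.1826

Mode 0: guard c·x = 3.0703 hit at Δt = 0.7770 (t = 0.7770), x⁻ = (2.3664, 2.0801) → reset → x⁺ = (1.8225, 1.6405), jump to mode 1
Mode 1: flow for 0.3132 to horizon, guard not reached → x = (3.1561, 1.1826)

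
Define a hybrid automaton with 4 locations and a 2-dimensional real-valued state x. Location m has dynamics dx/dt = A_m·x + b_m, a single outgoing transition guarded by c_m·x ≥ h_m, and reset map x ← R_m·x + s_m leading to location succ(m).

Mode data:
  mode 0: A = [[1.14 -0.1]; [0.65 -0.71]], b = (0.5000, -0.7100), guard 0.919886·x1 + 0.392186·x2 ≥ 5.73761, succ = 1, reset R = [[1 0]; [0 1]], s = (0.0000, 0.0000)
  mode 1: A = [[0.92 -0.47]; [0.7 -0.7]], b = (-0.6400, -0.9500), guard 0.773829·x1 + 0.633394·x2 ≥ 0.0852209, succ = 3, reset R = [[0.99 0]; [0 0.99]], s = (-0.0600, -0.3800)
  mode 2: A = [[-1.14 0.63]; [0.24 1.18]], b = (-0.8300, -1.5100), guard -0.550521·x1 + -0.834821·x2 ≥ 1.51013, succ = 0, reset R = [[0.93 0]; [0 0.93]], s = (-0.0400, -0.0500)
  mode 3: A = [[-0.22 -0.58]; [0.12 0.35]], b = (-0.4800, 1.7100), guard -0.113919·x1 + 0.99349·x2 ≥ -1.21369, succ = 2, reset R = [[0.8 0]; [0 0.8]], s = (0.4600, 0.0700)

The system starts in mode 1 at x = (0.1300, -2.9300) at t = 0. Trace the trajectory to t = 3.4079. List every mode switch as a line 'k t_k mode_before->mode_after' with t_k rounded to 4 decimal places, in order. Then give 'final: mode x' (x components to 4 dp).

1 1.1865 1->3
2 1.8501 3->2
3 2.2917 2->0
final: 0 2.5290 -0.7619

Mode 1: guard c·x = 0.0852 hit at Δt = 1.1865 (t = 1.1865), x⁻ = (1.4107, -1.5889) → reset → x⁺ = (1.3365, -1.9530), jump to mode 3
Mode 3: guard c·x = -1.2137 hit at Δt = 0.6636 (t = 1.8501), x⁻ = (1.4008, -1.0610) → reset → x⁺ = (1.5806, -0.7788), jump to mode 2
Mode 2: guard c·x = 1.5101 hit at Δt = 0.4416 (t = 2.2917), x⁻ = (0.3613, -2.0472) → reset → x⁺ = (0.2960, -1.9539), jump to mode 0
Mode 0: flow for 1.1162 to horizon, guard not reached → x = (2.5290, -0.7619)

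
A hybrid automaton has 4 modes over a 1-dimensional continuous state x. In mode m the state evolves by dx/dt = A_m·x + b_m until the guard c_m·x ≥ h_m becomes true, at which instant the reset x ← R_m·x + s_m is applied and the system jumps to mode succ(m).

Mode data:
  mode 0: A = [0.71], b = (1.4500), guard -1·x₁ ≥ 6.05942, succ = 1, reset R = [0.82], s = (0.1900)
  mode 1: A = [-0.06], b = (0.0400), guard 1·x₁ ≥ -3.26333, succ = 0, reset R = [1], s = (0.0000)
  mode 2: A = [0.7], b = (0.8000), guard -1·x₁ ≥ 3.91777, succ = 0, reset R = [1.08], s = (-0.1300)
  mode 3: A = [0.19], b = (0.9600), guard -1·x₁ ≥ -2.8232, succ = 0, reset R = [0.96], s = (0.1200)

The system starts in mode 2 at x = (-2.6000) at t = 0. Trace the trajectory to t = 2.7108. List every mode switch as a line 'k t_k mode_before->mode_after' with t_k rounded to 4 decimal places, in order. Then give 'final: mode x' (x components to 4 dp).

1 0.9202 2->0
2 1.6941 0->1
final: 1 -4.4565

Mode 2: guard c·x = 3.9178 hit at Δt = 0.9202 (t = 0.9202), x⁻ = (-3.9178) → reset → x⁺ = (-4.3612), jump to mode 0
Mode 0: guard c·x = 6.0594 hit at Δt = 0.7739 (t = 1.6941), x⁻ = (-6.0594) → reset → x⁺ = (-4.7787), jump to mode 1
Mode 1: flow for 1.0167 to horizon, guard not reached → x = (-4.4565)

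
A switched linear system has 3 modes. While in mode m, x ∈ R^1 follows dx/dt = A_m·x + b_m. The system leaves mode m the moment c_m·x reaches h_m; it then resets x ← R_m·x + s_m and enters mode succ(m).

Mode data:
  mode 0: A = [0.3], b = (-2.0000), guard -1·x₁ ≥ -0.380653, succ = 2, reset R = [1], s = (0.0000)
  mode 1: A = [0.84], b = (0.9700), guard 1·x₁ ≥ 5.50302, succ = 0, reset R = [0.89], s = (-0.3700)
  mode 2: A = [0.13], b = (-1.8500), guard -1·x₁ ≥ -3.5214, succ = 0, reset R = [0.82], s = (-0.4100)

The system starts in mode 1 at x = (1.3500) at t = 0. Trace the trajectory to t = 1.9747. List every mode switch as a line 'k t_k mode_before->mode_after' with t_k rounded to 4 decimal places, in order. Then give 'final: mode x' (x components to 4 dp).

Mode 1: guard c·x = 5.5030 hit at Δt = 1.1638 (t = 1.1638), x⁻ = (5.5030) → reset → x⁺ = (4.5277), jump to mode 0
Mode 0: flow for 0.8109 to horizon, guard not reached → x = (3.9386)

1 1.1638 1->0
final: 0 3.9386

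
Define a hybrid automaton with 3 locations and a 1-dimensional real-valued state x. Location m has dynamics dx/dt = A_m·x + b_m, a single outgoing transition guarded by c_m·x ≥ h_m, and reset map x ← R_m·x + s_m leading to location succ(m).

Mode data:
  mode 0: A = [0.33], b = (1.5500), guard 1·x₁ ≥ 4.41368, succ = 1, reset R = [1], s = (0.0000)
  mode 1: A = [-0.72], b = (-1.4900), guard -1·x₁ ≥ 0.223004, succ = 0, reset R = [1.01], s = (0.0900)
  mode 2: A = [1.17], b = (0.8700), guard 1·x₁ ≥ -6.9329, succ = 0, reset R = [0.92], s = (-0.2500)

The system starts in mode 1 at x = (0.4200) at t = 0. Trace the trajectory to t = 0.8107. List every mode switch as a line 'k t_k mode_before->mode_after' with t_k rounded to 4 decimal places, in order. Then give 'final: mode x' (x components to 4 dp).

1 0.4150 1->0
final: 0 0.5011

Mode 1: guard c·x = 0.2230 hit at Δt = 0.4150 (t = 0.4150), x⁻ = (-0.2230) → reset → x⁺ = (-0.1352), jump to mode 0
Mode 0: flow for 0.3957 to horizon, guard not reached → x = (0.5011)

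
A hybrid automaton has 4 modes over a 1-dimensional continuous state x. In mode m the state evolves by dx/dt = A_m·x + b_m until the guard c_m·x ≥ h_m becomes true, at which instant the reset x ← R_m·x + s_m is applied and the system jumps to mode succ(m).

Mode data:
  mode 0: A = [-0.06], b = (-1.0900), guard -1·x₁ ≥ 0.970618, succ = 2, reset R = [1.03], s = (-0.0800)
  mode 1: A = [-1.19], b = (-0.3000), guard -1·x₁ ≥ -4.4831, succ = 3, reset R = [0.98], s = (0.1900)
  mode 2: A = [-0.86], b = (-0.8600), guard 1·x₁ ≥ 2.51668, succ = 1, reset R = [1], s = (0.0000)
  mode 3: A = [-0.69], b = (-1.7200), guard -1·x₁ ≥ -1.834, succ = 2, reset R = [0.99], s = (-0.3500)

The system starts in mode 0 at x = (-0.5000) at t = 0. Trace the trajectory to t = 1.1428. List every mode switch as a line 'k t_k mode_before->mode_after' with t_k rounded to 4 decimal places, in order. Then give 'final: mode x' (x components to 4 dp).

Mode 0: guard c·x = 0.9706 hit at Δt = 0.4500 (t = 0.4500), x⁻ = (-0.9706) → reset → x⁺ = (-1.0797), jump to mode 2
Mode 2: flow for 0.6928 to horizon, guard not reached → x = (-1.0439)

1 0.4500 0->2
final: 2 -1.0439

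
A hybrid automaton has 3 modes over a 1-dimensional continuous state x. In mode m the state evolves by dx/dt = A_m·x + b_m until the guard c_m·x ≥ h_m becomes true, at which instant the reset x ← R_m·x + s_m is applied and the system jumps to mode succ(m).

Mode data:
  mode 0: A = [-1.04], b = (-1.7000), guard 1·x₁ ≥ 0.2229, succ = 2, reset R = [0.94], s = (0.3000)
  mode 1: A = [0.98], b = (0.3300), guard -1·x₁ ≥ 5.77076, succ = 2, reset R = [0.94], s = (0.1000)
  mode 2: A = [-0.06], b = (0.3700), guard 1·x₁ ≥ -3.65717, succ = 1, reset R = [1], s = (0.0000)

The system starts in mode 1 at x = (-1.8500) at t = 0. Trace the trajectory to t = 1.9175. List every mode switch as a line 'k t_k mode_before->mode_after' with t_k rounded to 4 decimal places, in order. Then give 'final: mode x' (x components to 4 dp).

Mode 1: guard c·x = 5.7708 hit at Δt = 1.3045 (t = 1.3045), x⁻ = (-5.7708) → reset → x⁺ = (-5.3245), jump to mode 2
Mode 2: flow for 0.6130 to horizon, guard not reached → x = (-4.9095)

1 1.3045 1->2
final: 2 -4.9095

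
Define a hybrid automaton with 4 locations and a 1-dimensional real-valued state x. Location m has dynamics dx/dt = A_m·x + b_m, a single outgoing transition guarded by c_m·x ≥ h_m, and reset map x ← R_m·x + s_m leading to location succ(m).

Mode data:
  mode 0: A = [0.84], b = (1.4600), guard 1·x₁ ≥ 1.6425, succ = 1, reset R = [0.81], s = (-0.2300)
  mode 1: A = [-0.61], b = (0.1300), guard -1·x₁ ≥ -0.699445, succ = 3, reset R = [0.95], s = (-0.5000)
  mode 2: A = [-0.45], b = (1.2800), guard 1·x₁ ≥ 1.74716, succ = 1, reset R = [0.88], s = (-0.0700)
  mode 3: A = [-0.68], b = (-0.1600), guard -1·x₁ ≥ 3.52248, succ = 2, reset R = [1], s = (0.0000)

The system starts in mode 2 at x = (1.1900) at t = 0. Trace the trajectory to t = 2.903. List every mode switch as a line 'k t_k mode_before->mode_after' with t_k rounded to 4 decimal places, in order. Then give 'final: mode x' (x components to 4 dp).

Mode 2: guard c·x = 1.7472 hit at Δt = 0.9125 (t = 0.9125), x⁻ = (1.7472) → reset → x⁺ = (1.4675), jump to mode 1
Mode 1: guard c·x = -0.6994 hit at Δt = 1.5533 (t = 2.4658), x⁻ = (0.6994) → reset → x⁺ = (0.1645), jump to mode 3
Mode 3: flow for 0.4372 to horizon, guard not reached → x = (0.0617)

1 0.9125 2->1
2 2.4658 1->3
final: 3 0.0617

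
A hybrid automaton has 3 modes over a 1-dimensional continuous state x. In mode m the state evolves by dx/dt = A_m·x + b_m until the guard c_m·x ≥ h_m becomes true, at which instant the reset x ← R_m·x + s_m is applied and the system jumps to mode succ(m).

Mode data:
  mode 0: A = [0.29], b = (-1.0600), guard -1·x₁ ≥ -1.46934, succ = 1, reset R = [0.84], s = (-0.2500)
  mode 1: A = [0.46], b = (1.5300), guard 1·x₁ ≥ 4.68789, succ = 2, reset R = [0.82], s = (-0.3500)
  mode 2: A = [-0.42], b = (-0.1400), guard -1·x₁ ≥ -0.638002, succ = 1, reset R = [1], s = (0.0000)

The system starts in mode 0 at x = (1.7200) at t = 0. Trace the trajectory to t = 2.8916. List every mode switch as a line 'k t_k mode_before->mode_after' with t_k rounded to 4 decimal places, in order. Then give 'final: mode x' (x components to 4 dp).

1 0.4200 0->1
2 1.7682 1->2
final: 2 2.0544

Mode 0: guard c·x = -1.4693 hit at Δt = 0.4200 (t = 0.4200), x⁻ = (1.4693) → reset → x⁺ = (0.9842), jump to mode 1
Mode 1: guard c·x = 4.6879 hit at Δt = 1.3482 (t = 1.7682), x⁻ = (4.6879) → reset → x⁺ = (3.4941), jump to mode 2
Mode 2: flow for 1.1234 to horizon, guard not reached → x = (2.0544)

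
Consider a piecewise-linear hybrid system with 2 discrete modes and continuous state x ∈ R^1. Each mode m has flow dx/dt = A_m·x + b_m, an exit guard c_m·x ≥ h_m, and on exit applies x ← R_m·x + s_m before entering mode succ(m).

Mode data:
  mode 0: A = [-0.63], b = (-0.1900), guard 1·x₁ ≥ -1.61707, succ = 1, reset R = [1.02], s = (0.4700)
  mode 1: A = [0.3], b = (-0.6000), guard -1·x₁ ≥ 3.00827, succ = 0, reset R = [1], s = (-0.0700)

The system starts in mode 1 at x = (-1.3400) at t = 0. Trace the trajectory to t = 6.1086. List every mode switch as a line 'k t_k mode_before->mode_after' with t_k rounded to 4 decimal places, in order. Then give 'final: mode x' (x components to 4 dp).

Mode 1: guard c·x = 3.0083 hit at Δt = 1.3504 (t = 1.3504), x⁻ = (-3.0083) → reset → x⁺ = (-3.0783), jump to mode 0
Mode 0: guard c·x = -1.6171 hit at Δt = 1.1858 (t = 2.5362), x⁻ = (-1.6171) → reset → x⁺ = (-1.1794), jump to mode 1
Mode 1: guard c·x = 3.0083 hit at Δt = 1.5146 (t = 4.0508), x⁻ = (-3.0083) → reset → x⁺ = (-3.0783), jump to mode 0
Mode 0: guard c·x = -1.6171 hit at Δt = 1.1858 (t = 5.2366), x⁻ = (-1.6171) → reset → x⁺ = (-1.1794), jump to mode 1
Mode 1: flow for 0.8720 to horizon, guard not reached → x = (-2.1300)

1 1.3504 1->0
2 2.5362 0->1
3 4.0508 1->0
4 5.2366 0->1
final: 1 -2.1300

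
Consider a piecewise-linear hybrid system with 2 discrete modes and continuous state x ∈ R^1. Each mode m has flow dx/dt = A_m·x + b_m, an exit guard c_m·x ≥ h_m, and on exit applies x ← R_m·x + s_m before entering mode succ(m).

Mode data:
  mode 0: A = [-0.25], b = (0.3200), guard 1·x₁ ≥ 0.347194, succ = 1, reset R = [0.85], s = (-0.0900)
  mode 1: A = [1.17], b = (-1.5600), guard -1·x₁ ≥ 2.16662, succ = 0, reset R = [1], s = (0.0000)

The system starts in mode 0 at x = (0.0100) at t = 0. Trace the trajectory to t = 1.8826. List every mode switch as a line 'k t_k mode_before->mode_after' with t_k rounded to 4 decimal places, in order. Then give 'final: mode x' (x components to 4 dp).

1 1.2343 0->1
final: 1 -1.0755

Mode 0: guard c·x = 0.3472 hit at Δt = 1.2343 (t = 1.2343), x⁻ = (0.3472) → reset → x⁺ = (0.2051), jump to mode 1
Mode 1: flow for 0.6483 to horizon, guard not reached → x = (-1.0755)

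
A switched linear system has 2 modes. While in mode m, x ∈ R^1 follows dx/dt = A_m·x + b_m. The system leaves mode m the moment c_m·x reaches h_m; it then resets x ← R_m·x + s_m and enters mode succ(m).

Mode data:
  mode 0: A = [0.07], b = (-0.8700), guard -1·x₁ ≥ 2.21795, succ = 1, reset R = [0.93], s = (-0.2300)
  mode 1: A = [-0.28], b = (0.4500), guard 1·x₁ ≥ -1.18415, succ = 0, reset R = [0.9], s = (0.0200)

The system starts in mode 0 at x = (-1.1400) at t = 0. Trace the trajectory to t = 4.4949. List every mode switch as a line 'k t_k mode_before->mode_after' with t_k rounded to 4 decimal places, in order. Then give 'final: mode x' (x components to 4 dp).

1 1.0921 0->1
2 2.2865 1->0
3 3.4782 0->1
final: 1 -1.3265

Mode 0: guard c·x = 2.2180 hit at Δt = 1.0921 (t = 1.0921), x⁻ = (-2.2180) → reset → x⁺ = (-2.2927), jump to mode 1
Mode 1: guard c·x = -1.1842 hit at Δt = 1.1944 (t = 2.2865), x⁻ = (-1.1841) → reset → x⁺ = (-1.0457), jump to mode 0
Mode 0: guard c·x = 2.2180 hit at Δt = 1.1917 (t = 3.4782), x⁻ = (-2.2179) → reset → x⁺ = (-2.2927), jump to mode 1
Mode 1: flow for 1.0167 to horizon, guard not reached → x = (-1.3265)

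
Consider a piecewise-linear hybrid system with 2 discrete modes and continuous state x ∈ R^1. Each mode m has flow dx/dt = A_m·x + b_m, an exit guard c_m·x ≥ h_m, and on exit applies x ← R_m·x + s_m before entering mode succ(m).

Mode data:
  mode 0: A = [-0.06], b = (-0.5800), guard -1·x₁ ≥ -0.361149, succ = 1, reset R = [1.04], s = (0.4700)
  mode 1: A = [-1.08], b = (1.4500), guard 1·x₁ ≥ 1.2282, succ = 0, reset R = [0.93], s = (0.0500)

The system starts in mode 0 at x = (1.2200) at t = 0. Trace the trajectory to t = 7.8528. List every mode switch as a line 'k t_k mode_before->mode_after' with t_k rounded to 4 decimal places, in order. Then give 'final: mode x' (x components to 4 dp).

1 1.3696 0->1
2 2.7297 1->0
3 4.0568 0->1
4 5.4169 1->0
5 6.7439 0->1
final: 1 1.1925

Mode 0: guard c·x = -0.3611 hit at Δt = 1.3696 (t = 1.3696), x⁻ = (0.3611) → reset → x⁺ = (0.8456), jump to mode 1
Mode 1: guard c·x = 1.2282 hit at Δt = 1.3601 (t = 2.7297), x⁻ = (1.2282) → reset → x⁺ = (1.1922), jump to mode 0
Mode 0: guard c·x = -0.3611 hit at Δt = 1.3270 (t = 4.0568), x⁻ = (0.3611) → reset → x⁺ = (0.8456), jump to mode 1
Mode 1: guard c·x = 1.2282 hit at Δt = 1.3601 (t = 5.4169), x⁻ = (1.2282) → reset → x⁺ = (1.1922), jump to mode 0
Mode 0: guard c·x = -0.3611 hit at Δt = 1.3270 (t = 6.7439), x⁻ = (0.3611) → reset → x⁺ = (0.8456), jump to mode 1
Mode 1: flow for 1.1089 to horizon, guard not reached → x = (1.1925)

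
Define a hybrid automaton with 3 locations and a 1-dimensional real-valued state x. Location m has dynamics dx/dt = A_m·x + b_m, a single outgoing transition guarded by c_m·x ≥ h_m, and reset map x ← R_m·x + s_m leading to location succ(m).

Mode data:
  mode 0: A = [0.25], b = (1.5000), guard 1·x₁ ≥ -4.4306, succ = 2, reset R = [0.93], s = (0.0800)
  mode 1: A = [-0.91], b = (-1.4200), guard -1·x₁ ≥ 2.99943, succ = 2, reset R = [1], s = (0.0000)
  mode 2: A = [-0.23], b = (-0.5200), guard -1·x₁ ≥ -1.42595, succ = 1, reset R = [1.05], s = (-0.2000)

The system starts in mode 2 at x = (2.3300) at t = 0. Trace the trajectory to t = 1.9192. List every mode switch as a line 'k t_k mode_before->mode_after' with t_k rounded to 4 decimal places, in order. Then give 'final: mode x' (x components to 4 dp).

Mode 2: guard c·x = -1.4260 hit at Δt = 0.9535 (t = 0.9535), x⁻ = (1.4260) → reset → x⁺ = (1.2972), jump to mode 1
Mode 1: flow for 0.9657 to horizon, guard not reached → x = (-0.3737)

1 0.9535 2->1
final: 1 -0.3737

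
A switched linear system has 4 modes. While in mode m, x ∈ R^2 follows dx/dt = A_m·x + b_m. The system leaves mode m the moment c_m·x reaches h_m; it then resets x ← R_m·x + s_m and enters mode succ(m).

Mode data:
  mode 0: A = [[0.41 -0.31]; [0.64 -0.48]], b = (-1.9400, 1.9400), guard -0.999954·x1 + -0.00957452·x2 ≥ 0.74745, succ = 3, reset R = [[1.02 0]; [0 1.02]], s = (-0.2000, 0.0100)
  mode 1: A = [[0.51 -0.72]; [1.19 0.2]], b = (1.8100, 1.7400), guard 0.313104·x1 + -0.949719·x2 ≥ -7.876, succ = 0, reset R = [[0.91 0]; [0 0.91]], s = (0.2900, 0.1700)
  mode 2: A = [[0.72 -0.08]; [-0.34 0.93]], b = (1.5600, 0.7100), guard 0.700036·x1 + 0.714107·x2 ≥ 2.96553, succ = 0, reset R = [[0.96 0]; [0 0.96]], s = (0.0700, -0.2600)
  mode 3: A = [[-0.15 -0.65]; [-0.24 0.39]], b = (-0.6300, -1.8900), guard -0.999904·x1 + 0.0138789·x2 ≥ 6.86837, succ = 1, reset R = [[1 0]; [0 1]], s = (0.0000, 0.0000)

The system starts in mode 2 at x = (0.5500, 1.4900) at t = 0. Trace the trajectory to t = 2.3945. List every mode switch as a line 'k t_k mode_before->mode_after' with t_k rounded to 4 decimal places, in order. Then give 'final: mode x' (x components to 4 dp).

Mode 2: guard c·x = 2.9655 hit at Δt = 0.4901 (t = 0.4901), x⁻ = (1.6067, 2.5778) → reset → x⁺ = (1.6124, 2.2147), jump to mode 0
Mode 0: guard c·x = 0.7474 hit at Δt = 0.9208 (t = 1.4109), x⁻ = (-0.7769, 3.0699) → reset → x⁺ = (-0.9924, 3.1413), jump to mode 3
Mode 3: flow for 0.9836 to horizon, guard not reached → x = (-3.2163, 2.9402)

1 0.4901 2->0
2 1.4109 0->3
final: 3 -3.2163 2.9402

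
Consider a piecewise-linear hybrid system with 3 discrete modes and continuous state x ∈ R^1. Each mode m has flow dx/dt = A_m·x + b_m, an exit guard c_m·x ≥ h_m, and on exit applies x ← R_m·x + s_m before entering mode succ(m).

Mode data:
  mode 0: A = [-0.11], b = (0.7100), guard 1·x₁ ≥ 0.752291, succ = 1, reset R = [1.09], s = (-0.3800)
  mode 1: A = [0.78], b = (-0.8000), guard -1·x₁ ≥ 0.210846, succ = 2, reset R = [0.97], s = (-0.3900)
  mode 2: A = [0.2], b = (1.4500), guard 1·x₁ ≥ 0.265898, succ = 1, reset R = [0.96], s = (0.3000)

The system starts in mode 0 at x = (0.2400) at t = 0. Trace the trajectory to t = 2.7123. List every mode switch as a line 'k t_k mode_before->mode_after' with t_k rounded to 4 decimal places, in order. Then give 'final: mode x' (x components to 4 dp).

1 0.7821 0->1
2 1.7402 1->2
3 2.3481 2->1
final: 1 0.4007

Mode 0: guard c·x = 0.7523 hit at Δt = 0.7821 (t = 0.7821), x⁻ = (0.7523) → reset → x⁺ = (0.4400), jump to mode 1
Mode 1: guard c·x = 0.2108 hit at Δt = 0.9581 (t = 1.7402), x⁻ = (-0.2108) → reset → x⁺ = (-0.5945), jump to mode 2
Mode 2: guard c·x = 0.2659 hit at Δt = 0.6079 (t = 2.3481), x⁻ = (0.2659) → reset → x⁺ = (0.5553), jump to mode 1
Mode 1: flow for 0.3642 to horizon, guard not reached → x = (0.4007)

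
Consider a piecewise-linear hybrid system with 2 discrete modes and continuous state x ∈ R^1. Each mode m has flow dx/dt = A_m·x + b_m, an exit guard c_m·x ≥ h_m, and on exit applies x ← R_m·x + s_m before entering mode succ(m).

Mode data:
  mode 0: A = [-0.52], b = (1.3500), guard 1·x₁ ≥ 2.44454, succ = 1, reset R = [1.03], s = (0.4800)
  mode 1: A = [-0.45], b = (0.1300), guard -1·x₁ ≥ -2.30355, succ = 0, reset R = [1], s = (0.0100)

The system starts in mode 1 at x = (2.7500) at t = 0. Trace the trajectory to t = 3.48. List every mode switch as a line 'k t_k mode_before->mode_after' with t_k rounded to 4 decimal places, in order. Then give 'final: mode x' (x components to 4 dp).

Mode 1: guard c·x = -2.3035 hit at Δt = 0.4448 (t = 0.4448), x⁻ = (2.3035) → reset → x⁺ = (2.3135), jump to mode 0
Mode 0: guard c·x = 2.4445 hit at Δt = 1.1975 (t = 1.6423), x⁻ = (2.4445) → reset → x⁺ = (2.9979), jump to mode 1
Mode 1: guard c·x = -2.3035 hit at Δt = 0.6581 (t = 2.3004), x⁻ = (2.3035) → reset → x⁺ = (2.3135), jump to mode 0
Mode 0: flow for 1.1796 to horizon, guard not reached → x = (2.4431)

1 0.4448 1->0
2 1.6423 0->1
3 2.3004 1->0
final: 0 2.4431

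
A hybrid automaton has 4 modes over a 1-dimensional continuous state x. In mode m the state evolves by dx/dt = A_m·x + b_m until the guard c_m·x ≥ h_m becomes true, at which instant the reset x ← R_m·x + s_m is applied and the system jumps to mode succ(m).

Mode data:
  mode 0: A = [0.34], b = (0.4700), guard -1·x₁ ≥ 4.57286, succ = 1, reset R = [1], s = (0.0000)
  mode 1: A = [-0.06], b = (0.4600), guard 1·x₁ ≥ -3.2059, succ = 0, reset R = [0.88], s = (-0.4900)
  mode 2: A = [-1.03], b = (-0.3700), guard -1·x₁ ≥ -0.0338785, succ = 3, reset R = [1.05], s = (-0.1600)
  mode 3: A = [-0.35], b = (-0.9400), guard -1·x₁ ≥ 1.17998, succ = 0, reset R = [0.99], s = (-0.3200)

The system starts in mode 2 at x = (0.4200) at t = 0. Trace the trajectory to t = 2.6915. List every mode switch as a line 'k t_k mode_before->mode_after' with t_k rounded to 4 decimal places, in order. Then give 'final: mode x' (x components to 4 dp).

Mode 2: guard c·x = -0.0339 hit at Δt = 0.6643 (t = 0.6643), x⁻ = (0.0339) → reset → x⁺ = (-0.1244), jump to mode 3
Mode 3: guard c·x = 1.1800 hit at Δt = 1.5178 (t = 2.1821), x⁻ = (-1.1800) → reset → x⁺ = (-1.4882), jump to mode 0
Mode 0: flow for 0.5094 to horizon, guard not reached → x = (-1.5082)

1 0.6643 2->3
2 2.1821 3->0
final: 0 -1.5082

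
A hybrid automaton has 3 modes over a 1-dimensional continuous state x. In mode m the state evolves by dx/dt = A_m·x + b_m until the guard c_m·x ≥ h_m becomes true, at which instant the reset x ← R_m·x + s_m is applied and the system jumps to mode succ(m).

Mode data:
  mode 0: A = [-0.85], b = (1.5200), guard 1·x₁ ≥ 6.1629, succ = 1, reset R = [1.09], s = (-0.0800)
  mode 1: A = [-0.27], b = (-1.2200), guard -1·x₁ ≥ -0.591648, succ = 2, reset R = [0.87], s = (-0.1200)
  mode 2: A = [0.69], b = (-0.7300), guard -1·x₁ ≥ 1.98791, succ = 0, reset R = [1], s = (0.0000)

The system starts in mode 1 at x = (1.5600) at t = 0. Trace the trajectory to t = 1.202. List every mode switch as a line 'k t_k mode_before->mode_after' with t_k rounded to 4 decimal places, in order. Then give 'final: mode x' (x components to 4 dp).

1 0.6427 1->2
final: 2 0.0824

Mode 1: guard c·x = -0.5916 hit at Δt = 0.6427 (t = 0.6427), x⁻ = (0.5916) → reset → x⁺ = (0.3947), jump to mode 2
Mode 2: flow for 0.5593 to horizon, guard not reached → x = (0.0824)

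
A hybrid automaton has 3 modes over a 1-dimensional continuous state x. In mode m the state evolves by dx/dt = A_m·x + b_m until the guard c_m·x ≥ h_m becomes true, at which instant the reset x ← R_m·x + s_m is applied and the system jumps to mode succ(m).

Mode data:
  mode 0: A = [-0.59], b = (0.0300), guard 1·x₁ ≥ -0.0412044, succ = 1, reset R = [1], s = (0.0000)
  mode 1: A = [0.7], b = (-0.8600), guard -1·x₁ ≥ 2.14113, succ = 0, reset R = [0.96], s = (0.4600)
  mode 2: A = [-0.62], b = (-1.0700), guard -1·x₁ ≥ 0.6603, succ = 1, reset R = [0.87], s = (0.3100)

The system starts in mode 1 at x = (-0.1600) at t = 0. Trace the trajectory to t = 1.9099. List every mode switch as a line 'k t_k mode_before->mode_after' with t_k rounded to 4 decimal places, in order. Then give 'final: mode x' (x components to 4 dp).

1 1.2665 1->0
final: 0 -1.0755

Mode 1: guard c·x = 2.1411 hit at Δt = 1.2665 (t = 1.2665), x⁻ = (-2.1411) → reset → x⁺ = (-1.5955), jump to mode 0
Mode 0: flow for 0.6434 to horizon, guard not reached → x = (-1.0755)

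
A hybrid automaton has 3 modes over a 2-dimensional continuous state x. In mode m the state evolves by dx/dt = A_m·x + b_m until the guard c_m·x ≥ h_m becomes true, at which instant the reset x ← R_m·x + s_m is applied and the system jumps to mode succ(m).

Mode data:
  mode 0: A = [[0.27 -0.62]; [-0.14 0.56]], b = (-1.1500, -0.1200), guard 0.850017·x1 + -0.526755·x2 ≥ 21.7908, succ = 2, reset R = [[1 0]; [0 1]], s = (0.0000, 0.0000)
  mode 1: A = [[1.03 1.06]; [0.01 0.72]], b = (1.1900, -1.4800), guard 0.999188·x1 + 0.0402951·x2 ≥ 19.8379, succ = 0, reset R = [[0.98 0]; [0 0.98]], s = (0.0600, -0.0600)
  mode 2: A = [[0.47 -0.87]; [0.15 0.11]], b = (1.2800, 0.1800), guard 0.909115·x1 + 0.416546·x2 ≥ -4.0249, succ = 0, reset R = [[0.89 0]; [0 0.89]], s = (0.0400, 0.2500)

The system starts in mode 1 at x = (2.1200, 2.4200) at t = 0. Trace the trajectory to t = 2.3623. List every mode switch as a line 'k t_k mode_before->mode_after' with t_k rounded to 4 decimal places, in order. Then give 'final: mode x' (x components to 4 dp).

1 1.3307 1->0
final: 0 22.5498 1.2323

Mode 1: guard c·x = 19.8379 hit at Δt = 1.3307 (t = 1.3307), x⁻ = (19.7260, 3.1747) → reset → x⁺ = (19.3915, 3.0512), jump to mode 0
Mode 0: flow for 1.0316 to horizon, guard not reached → x = (22.5498, 1.2323)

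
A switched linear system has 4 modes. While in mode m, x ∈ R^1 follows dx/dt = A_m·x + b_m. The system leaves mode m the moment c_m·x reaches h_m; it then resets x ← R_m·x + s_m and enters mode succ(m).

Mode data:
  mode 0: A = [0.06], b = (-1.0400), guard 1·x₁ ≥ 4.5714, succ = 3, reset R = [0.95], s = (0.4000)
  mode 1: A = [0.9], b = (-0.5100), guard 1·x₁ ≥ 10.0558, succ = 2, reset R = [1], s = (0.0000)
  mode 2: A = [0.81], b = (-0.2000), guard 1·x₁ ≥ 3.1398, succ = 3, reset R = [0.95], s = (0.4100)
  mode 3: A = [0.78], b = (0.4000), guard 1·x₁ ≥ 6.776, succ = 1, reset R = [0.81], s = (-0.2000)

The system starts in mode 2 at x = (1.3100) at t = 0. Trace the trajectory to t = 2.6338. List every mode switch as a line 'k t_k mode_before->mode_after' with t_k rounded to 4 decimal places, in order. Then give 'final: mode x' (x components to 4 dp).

Mode 2: guard c·x = 3.1398 hit at Δt = 1.2359 (t = 1.2359), x⁻ = (3.1398) → reset → x⁺ = (3.3928), jump to mode 3
Mode 3: guard c·x = 6.7760 hit at Δt = 0.7999 (t = 2.0358), x⁻ = (6.7760) → reset → x⁺ = (5.2886), jump to mode 1
Mode 1: flow for 0.5980 to horizon, guard not reached → x = (8.6549)

1 1.2359 2->3
2 2.0358 3->1
final: 1 8.6549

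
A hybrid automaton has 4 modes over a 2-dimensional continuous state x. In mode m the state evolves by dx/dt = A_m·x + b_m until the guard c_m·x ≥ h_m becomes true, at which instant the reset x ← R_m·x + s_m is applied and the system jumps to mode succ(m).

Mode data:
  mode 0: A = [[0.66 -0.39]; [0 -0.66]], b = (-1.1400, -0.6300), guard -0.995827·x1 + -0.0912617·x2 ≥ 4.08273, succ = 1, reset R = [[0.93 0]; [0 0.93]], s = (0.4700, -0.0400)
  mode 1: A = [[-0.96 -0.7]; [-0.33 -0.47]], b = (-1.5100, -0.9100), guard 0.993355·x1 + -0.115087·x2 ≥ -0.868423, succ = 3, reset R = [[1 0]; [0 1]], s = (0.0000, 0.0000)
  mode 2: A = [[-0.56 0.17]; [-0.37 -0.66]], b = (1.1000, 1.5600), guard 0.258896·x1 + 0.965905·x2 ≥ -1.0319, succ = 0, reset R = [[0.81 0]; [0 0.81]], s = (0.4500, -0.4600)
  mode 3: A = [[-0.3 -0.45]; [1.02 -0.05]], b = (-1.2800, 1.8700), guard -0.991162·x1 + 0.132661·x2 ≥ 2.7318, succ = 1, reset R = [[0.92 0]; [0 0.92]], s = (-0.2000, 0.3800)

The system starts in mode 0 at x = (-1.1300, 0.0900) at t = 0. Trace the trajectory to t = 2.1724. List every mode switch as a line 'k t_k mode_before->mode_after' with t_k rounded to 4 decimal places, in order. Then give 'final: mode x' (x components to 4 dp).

1 1.0983 0->1
final: 1 -2.0244 -0.3479

Mode 0: guard c·x = 4.0827 hit at Δt = 1.0983 (t = 1.0983), x⁻ = (-4.0587, -0.4486) → reset → x⁺ = (-3.3046, -0.4572), jump to mode 1
Mode 1: flow for 1.0741 to horizon, guard not reached → x = (-2.0244, -0.3479)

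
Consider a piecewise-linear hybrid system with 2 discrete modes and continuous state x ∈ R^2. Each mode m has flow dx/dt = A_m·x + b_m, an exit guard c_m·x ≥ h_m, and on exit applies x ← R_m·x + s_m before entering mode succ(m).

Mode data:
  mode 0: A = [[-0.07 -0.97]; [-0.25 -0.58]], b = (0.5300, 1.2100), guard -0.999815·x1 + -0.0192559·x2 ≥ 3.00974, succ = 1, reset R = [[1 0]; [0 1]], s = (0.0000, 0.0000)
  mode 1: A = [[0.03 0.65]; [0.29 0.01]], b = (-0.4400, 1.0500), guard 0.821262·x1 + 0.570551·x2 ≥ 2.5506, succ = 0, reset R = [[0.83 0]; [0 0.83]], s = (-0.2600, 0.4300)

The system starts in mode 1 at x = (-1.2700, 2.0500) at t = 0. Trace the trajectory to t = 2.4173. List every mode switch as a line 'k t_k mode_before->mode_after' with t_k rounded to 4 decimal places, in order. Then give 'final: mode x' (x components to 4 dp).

1 1.5026 1->0
final: 0 -1.9006 2.9794

Mode 1: guard c·x = 2.5506 hit at Δt = 1.5026 (t = 1.5026), x⁻ = (0.6834, 3.4867) → reset → x⁺ = (0.3072, 3.3240), jump to mode 0
Mode 0: flow for 0.9147 to horizon, guard not reached → x = (-1.9006, 2.9794)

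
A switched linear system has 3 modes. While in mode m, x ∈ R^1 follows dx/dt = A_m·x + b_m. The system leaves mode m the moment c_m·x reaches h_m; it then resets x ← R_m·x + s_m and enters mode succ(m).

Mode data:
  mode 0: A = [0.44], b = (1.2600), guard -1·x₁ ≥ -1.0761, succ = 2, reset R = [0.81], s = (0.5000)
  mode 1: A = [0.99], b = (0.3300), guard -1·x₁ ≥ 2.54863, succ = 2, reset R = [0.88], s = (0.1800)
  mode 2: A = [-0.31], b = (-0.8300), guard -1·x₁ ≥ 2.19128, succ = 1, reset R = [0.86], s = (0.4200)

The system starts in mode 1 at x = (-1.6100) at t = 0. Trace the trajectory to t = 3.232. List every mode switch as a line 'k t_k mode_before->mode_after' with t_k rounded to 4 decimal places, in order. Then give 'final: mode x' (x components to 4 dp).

Mode 1: guard c·x = 2.5486 hit at Δt = 0.5567 (t = 0.5567), x⁻ = (-2.5486) → reset → x⁺ = (-2.0628), jump to mode 2
Mode 2: guard c·x = 2.1913 hit at Δt = 0.7565 (t = 1.3132), x⁻ = (-2.1913) → reset → x⁺ = (-1.4645), jump to mode 1
Mode 1: guard c·x = 2.5486 hit at Δt = 0.6789 (t = 1.9921), x⁻ = (-2.5486) → reset → x⁺ = (-2.0628), jump to mode 2
Mode 2: guard c·x = 2.1913 hit at Δt = 0.7565 (t = 2.7486), x⁻ = (-2.1913) → reset → x⁺ = (-1.4645), jump to mode 1
Mode 1: flow for 0.4834 to horizon, guard not reached → x = (-2.1587)

1 0.5567 1->2
2 1.3132 2->1
3 1.9921 1->2
4 2.7486 2->1
final: 1 -2.1587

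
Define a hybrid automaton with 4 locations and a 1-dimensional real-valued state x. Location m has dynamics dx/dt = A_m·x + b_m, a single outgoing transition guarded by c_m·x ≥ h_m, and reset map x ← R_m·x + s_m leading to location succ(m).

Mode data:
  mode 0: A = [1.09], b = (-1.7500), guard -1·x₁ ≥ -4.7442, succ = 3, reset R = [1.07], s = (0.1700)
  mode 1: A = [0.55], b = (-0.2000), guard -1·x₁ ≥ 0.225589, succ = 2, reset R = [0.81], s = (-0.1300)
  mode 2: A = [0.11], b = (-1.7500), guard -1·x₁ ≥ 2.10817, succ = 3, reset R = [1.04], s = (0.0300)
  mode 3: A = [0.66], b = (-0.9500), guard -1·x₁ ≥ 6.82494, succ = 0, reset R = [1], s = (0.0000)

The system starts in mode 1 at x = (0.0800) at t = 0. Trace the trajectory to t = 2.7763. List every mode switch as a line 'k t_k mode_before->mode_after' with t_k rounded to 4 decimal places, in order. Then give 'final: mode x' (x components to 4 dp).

Mode 1: guard c·x = 0.2256 hit at Δt = 1.3293 (t = 1.3293), x⁻ = (-0.2256) → reset → x⁺ = (-0.3127), jump to mode 2
Mode 2: guard c·x = 2.1082 hit at Δt = 0.9543 (t = 2.2836), x⁻ = (-2.1082) → reset → x⁺ = (-2.1625), jump to mode 3
Mode 3: flow for 0.4927 to horizon, guard not reached → x = (-3.5466)

1 1.3293 1->2
2 2.2836 2->3
final: 3 -3.5466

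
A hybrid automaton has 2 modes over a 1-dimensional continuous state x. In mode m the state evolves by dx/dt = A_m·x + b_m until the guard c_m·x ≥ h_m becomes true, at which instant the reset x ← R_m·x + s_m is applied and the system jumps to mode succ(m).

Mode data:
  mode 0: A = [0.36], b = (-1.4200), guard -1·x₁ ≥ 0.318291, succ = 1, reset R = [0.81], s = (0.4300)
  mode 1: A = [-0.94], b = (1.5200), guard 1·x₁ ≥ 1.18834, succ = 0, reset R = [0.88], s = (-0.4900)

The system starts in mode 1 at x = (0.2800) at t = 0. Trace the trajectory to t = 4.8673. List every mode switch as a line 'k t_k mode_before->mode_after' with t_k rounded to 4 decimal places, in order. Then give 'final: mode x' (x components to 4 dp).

1 1.2101 1->0
2 1.8475 0->1
3 3.1401 1->0
4 3.7775 0->1
final: 1 1.0983

Mode 1: guard c·x = 1.1883 hit at Δt = 1.2101 (t = 1.2101), x⁻ = (1.1883) → reset → x⁺ = (0.5557), jump to mode 0
Mode 0: guard c·x = 0.3183 hit at Δt = 0.6374 (t = 1.8475), x⁻ = (-0.3183) → reset → x⁺ = (0.1722), jump to mode 1
Mode 1: guard c·x = 1.1883 hit at Δt = 1.2926 (t = 3.1401), x⁻ = (1.1883) → reset → x⁺ = (0.5557), jump to mode 0
Mode 0: guard c·x = 0.3183 hit at Δt = 0.6374 (t = 3.7775), x⁻ = (-0.3183) → reset → x⁺ = (0.1722), jump to mode 1
Mode 1: flow for 1.0898 to horizon, guard not reached → x = (1.0983)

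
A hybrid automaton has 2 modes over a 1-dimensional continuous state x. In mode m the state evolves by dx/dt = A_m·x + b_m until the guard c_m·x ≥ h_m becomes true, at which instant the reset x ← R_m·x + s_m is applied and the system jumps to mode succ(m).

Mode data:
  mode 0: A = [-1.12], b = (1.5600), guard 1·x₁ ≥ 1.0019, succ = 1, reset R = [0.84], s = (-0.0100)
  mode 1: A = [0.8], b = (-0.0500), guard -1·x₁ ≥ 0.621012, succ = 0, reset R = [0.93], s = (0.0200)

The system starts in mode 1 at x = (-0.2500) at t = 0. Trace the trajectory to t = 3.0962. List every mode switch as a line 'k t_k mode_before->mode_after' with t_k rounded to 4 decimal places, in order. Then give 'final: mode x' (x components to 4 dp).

Mode 1: guard c·x = 0.6210 hit at Δt = 0.9783 (t = 0.9783), x⁻ = (-0.6210) → reset → x⁺ = (-0.5575), jump to mode 0
Mode 0: guard c·x = 1.0019 hit at Δt = 1.4350 (t = 2.4133), x⁻ = (1.0019) → reset → x⁺ = (0.8316), jump to mode 1
Mode 1: flow for 0.6829 to horizon, guard not reached → x = (1.3907)

1 0.9783 1->0
2 2.4133 0->1
final: 1 1.3907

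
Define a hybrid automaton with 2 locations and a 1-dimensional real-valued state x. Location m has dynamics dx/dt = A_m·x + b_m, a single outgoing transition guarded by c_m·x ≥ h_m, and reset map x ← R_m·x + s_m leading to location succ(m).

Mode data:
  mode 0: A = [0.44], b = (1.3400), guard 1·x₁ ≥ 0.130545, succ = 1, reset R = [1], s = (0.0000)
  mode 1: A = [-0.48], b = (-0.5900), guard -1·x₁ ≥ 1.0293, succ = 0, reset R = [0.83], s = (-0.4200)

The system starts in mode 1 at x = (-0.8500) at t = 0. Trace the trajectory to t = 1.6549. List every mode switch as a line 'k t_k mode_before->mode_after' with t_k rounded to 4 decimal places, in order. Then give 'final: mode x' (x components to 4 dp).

1 1.3340 1->0
final: 0 -1.0057

Mode 1: guard c·x = 1.0293 hit at Δt = 1.3340 (t = 1.3340), x⁻ = (-1.0293) → reset → x⁺ = (-1.2743), jump to mode 0
Mode 0: flow for 0.3209 to horizon, guard not reached → x = (-1.0057)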